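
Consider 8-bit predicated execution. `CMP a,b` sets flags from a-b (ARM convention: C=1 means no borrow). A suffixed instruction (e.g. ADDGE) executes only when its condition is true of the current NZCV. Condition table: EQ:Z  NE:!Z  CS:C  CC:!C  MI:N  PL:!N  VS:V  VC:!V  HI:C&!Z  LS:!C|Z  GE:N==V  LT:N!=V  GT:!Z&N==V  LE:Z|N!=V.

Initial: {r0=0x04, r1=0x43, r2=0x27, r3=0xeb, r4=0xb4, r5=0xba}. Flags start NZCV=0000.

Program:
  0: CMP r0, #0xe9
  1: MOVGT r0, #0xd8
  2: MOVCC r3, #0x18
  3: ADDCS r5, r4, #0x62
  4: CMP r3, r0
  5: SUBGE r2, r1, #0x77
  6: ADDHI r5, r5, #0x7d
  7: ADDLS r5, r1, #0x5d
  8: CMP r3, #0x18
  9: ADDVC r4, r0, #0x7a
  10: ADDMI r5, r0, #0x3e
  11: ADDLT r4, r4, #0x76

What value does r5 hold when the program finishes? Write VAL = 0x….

0: ✓ CMP  NZCV=0000
1: ✓ MOVGT  r0←0xd8
2: ✓ MOVCC  r3←0x18
3: · ADDCS
4: ✓ CMP  NZCV=0000
5: ✓ SUBGE  r2←0xcc
6: · ADDHI
7: ✓ ADDLS  r5←0xa0
8: ✓ CMP  NZCV=0110
9: ✓ ADDVC  r4←0x52
10: · ADDMI
11: · ADDLT

VAL = 0xa0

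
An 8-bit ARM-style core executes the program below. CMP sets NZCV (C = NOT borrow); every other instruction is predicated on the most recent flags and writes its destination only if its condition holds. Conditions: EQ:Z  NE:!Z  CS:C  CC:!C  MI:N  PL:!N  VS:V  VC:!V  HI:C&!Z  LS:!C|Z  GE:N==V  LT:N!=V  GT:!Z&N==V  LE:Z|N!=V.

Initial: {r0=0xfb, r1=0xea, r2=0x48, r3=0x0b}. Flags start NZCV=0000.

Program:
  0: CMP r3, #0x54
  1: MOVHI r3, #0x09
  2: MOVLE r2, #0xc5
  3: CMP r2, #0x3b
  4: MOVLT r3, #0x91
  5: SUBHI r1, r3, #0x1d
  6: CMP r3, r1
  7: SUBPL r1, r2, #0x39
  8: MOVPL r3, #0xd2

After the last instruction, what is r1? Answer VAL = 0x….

0: ✓ CMP  NZCV=1000
1: · MOVHI
2: ✓ MOVLE  r2←0xc5
3: ✓ CMP  NZCV=1010
4: ✓ MOVLT  r3←0x91
5: ✓ SUBHI  r1←0x74
6: ✓ CMP  NZCV=0011
7: ✓ SUBPL  r1←0x8c
8: ✓ MOVPL  r3←0xd2

VAL = 0x8c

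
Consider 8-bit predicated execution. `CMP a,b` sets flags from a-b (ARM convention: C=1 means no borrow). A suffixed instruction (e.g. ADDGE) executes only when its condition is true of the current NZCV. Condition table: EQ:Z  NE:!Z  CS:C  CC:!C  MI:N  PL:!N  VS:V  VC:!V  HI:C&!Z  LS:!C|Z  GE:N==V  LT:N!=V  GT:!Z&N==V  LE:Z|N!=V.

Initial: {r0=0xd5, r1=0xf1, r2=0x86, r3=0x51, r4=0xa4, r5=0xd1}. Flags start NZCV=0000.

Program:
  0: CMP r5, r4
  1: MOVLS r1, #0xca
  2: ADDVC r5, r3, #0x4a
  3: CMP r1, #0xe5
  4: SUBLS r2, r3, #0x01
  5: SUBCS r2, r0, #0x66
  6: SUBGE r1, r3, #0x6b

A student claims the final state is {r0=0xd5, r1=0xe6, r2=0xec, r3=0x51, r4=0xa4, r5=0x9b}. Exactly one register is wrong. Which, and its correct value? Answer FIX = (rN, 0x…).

FIX = (r2, 0x6f)

[0] flags=0010 → (cmp)
[1] flags=0010 LS?F → skip
[2] flags=0010 VC?T → r5=0x9b
[3] flags=0010 → (cmp)
[4] flags=0010 LS?F → skip
[5] flags=0010 CS?T → r2=0x6f
[6] flags=0010 GE?T → r1=0xe6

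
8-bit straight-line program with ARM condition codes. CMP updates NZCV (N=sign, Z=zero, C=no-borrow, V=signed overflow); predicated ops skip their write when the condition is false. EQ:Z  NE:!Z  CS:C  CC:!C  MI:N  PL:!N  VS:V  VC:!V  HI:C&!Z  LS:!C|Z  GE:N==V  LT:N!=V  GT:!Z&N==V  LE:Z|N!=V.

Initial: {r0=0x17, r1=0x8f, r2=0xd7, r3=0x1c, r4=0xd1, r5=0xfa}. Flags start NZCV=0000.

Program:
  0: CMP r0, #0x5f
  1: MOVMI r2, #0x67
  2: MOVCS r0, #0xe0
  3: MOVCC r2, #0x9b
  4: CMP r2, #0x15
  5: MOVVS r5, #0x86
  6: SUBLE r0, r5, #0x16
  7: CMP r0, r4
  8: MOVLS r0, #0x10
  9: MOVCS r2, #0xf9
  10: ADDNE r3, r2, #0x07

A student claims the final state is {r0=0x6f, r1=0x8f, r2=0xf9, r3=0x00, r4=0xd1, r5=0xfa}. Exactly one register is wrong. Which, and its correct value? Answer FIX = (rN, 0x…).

0: ✓ CMP  NZCV=1000
1: ✓ MOVMI  r2←0x67
2: · MOVCS
3: ✓ MOVCC  r2←0x9b
4: ✓ CMP  NZCV=1010
5: · MOVVS
6: ✓ SUBLE  r0←0xe4
7: ✓ CMP  NZCV=0010
8: · MOVLS
9: ✓ MOVCS  r2←0xf9
10: ✓ ADDNE  r3←0x00

FIX = (r0, 0xe4)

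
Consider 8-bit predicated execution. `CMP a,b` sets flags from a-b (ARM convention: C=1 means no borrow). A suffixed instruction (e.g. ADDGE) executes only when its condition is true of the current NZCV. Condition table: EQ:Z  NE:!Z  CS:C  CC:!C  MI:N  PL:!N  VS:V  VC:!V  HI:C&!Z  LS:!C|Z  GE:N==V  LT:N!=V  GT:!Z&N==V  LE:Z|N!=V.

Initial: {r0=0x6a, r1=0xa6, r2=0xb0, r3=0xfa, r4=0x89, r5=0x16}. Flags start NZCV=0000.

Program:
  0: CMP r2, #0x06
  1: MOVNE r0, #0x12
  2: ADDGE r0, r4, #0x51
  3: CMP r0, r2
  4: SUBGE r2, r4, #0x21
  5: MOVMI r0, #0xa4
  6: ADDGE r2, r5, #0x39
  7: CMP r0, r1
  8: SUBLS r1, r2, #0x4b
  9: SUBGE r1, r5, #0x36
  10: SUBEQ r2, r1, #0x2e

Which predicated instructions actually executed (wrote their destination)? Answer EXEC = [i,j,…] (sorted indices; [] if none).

EXEC = [1,4,6,8,9]

[0] flags=1010 → (cmp)
[1] flags=1010 NE?T → r0=0x12
[2] flags=1010 GE?F → skip
[3] flags=0000 → (cmp)
[4] flags=0000 GE?T → r2=0x68
[5] flags=0000 MI?F → skip
[6] flags=0000 GE?T → r2=0x4f
[7] flags=0000 → (cmp)
[8] flags=0000 LS?T → r1=0x04
[9] flags=0000 GE?T → r1=0xe0
[10] flags=0000 EQ?F → skip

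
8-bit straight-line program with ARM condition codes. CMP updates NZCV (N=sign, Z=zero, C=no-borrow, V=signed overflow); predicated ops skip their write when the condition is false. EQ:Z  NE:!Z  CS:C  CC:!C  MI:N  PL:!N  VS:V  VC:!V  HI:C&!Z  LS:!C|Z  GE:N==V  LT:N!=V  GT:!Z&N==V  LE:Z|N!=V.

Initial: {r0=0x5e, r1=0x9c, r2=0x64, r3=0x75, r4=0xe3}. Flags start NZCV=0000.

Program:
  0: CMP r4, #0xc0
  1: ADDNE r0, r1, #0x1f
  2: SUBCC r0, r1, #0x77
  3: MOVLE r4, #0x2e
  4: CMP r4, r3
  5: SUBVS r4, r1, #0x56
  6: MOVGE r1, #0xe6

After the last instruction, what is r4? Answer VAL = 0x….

VAL = 0x46

[0] flags=0010 → (cmp)
[1] flags=0010 NE?T → r0=0xbb
[2] flags=0010 CC?F → skip
[3] flags=0010 LE?F → skip
[4] flags=0011 → (cmp)
[5] flags=0011 VS?T → r4=0x46
[6] flags=0011 GE?F → skip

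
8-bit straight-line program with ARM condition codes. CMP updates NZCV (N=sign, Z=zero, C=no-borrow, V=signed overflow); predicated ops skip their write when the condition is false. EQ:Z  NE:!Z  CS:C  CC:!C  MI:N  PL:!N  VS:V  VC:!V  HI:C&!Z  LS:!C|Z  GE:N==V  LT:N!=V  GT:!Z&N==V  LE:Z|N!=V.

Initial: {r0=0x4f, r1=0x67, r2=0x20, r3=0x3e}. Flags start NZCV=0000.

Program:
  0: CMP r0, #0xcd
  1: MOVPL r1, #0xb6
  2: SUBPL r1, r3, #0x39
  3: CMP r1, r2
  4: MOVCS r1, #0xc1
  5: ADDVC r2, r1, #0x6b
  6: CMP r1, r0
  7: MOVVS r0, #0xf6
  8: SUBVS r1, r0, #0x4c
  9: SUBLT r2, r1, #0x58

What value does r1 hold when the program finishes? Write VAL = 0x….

VAL = 0xaa

0: ✓ CMP  NZCV=1001
1: · MOVPL
2: · SUBPL
3: ✓ CMP  NZCV=0010
4: ✓ MOVCS  r1←0xc1
5: ✓ ADDVC  r2←0x2c
6: ✓ CMP  NZCV=0011
7: ✓ MOVVS  r0←0xf6
8: ✓ SUBVS  r1←0xaa
9: ✓ SUBLT  r2←0x52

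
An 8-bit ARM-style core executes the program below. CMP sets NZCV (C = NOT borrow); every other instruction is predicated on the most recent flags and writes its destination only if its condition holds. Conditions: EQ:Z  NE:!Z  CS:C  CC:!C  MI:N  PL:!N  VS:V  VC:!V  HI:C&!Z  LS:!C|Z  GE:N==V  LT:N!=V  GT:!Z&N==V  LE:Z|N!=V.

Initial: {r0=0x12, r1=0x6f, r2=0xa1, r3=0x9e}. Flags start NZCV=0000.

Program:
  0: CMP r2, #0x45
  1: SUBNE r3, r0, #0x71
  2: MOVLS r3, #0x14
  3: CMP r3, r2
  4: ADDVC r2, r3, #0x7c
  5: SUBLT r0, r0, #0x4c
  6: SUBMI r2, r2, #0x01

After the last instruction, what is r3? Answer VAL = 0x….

VAL = 0xa1

0: ✓ CMP  NZCV=0011
1: ✓ SUBNE  r3←0xa1
2: · MOVLS
3: ✓ CMP  NZCV=0110
4: ✓ ADDVC  r2←0x1d
5: · SUBLT
6: · SUBMI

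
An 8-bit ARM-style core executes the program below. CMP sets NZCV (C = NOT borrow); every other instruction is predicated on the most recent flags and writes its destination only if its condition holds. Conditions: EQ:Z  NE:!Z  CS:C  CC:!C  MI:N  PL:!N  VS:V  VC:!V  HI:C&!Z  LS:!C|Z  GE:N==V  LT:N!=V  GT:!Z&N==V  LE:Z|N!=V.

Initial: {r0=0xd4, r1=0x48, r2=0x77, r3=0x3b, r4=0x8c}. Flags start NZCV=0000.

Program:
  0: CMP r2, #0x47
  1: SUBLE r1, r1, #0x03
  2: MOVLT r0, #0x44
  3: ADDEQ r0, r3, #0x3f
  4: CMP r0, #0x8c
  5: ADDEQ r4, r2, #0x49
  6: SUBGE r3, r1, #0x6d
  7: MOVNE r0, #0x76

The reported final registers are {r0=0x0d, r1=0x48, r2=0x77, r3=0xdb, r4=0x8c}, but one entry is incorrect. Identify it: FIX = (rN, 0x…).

[0] flags=0010 → (cmp)
[1] flags=0010 LE?F → skip
[2] flags=0010 LT?F → skip
[3] flags=0010 EQ?F → skip
[4] flags=0010 → (cmp)
[5] flags=0010 EQ?F → skip
[6] flags=0010 GE?T → r3=0xdb
[7] flags=0010 NE?T → r0=0x76

FIX = (r0, 0x76)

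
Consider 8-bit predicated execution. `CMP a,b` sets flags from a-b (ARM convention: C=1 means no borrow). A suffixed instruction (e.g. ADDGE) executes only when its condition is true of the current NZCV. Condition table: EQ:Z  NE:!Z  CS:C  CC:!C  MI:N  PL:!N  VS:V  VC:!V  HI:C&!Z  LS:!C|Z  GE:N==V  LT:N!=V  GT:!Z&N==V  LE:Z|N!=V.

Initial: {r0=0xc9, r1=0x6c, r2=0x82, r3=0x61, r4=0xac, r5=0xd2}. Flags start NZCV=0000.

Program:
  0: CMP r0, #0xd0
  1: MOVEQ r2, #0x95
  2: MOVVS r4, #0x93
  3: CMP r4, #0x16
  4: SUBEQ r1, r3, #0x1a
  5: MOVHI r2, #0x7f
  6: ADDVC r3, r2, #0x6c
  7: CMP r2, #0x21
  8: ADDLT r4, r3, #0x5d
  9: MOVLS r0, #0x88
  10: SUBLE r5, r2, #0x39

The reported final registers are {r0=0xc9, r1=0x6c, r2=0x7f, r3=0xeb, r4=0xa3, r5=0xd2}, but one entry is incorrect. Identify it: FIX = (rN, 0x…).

0: ✓ CMP  NZCV=1000
1: · MOVEQ
2: · MOVVS
3: ✓ CMP  NZCV=1010
4: · SUBEQ
5: ✓ MOVHI  r2←0x7f
6: ✓ ADDVC  r3←0xeb
7: ✓ CMP  NZCV=0010
8: · ADDLT
9: · MOVLS
10: · SUBLE

FIX = (r4, 0xac)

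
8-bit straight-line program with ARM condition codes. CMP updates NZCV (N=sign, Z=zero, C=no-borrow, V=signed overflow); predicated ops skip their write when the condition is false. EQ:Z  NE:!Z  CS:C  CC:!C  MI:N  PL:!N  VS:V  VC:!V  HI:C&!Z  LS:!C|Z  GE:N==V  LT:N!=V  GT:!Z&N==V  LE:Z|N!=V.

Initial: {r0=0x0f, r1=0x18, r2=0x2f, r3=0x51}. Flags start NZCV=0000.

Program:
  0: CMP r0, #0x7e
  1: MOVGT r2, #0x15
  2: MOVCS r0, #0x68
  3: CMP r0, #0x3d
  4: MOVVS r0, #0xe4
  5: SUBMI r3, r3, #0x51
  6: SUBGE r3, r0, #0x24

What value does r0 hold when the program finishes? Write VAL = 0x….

VAL = 0x0f

[0] flags=1000 → (cmp)
[1] flags=1000 GT?F → skip
[2] flags=1000 CS?F → skip
[3] flags=1000 → (cmp)
[4] flags=1000 VS?F → skip
[5] flags=1000 MI?T → r3=0x00
[6] flags=1000 GE?F → skip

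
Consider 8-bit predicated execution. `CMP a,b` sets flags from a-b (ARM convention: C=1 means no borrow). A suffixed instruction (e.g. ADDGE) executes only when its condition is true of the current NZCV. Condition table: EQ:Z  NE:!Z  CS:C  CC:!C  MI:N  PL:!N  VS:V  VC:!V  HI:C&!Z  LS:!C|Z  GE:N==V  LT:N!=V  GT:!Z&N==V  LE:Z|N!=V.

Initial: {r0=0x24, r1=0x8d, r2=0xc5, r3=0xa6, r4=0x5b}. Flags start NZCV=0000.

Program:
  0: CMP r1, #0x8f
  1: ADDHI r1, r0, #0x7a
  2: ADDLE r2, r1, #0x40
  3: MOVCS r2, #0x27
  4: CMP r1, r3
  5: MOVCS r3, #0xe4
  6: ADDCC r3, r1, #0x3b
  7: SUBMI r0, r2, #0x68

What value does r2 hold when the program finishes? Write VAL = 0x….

0: ✓ CMP  NZCV=1000
1: · ADDHI
2: ✓ ADDLE  r2←0xcd
3: · MOVCS
4: ✓ CMP  NZCV=1000
5: · MOVCS
6: ✓ ADDCC  r3←0xc8
7: ✓ SUBMI  r0←0x65

VAL = 0xcd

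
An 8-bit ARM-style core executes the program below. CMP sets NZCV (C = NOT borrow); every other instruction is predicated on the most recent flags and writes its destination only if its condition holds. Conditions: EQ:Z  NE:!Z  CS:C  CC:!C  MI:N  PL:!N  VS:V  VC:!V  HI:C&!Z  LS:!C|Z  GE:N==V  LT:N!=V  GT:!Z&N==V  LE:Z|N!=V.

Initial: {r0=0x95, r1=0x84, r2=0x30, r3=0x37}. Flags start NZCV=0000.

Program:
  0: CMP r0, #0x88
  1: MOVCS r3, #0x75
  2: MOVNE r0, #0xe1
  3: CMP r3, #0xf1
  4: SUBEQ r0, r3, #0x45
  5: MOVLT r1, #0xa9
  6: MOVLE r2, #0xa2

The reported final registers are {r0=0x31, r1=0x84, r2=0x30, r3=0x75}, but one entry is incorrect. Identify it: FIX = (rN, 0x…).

FIX = (r0, 0xe1)

0: ✓ CMP  NZCV=0010
1: ✓ MOVCS  r3←0x75
2: ✓ MOVNE  r0←0xe1
3: ✓ CMP  NZCV=1001
4: · SUBEQ
5: · MOVLT
6: · MOVLE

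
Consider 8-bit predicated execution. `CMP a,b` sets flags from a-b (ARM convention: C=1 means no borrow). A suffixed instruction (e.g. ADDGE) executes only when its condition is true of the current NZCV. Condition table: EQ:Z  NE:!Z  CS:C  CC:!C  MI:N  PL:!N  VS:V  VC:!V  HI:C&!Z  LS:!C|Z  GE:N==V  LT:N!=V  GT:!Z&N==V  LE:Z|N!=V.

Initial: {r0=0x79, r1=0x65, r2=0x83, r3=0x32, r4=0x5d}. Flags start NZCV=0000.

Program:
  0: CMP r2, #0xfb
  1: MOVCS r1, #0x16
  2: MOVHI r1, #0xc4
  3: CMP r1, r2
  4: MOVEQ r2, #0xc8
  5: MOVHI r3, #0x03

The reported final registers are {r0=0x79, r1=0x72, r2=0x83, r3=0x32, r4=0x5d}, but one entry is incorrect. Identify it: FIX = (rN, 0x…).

0: ✓ CMP  NZCV=1000
1: · MOVCS
2: · MOVHI
3: ✓ CMP  NZCV=1001
4: · MOVEQ
5: · MOVHI

FIX = (r1, 0x65)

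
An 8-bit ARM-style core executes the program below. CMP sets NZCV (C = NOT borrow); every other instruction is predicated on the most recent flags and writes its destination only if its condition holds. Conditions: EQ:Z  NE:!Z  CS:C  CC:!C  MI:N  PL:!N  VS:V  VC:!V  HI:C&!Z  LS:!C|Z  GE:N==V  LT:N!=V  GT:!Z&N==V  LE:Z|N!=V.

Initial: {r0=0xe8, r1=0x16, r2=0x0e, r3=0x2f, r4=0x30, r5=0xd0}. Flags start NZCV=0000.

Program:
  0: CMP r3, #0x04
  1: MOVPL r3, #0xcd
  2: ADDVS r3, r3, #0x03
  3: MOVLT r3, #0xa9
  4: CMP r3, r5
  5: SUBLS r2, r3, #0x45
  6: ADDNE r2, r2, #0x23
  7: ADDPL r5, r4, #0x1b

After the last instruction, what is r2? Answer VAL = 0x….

0: ✓ CMP  NZCV=0010
1: ✓ MOVPL  r3←0xcd
2: · ADDVS
3: · MOVLT
4: ✓ CMP  NZCV=1000
5: ✓ SUBLS  r2←0x88
6: ✓ ADDNE  r2←0xab
7: · ADDPL

VAL = 0xab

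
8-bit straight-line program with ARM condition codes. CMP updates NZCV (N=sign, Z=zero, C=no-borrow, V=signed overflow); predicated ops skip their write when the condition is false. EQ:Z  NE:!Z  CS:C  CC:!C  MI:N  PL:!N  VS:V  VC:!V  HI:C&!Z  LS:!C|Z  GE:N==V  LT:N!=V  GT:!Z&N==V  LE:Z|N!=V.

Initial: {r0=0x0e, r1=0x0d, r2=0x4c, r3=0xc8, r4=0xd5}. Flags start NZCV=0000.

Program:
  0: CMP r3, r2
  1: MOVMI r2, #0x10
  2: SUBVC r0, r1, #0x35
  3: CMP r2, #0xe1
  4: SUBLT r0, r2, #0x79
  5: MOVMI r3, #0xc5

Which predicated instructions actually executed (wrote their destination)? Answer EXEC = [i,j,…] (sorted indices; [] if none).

EXEC = []

0: ✓ CMP  NZCV=0011
1: · MOVMI
2: · SUBVC
3: ✓ CMP  NZCV=0000
4: · SUBLT
5: · MOVMI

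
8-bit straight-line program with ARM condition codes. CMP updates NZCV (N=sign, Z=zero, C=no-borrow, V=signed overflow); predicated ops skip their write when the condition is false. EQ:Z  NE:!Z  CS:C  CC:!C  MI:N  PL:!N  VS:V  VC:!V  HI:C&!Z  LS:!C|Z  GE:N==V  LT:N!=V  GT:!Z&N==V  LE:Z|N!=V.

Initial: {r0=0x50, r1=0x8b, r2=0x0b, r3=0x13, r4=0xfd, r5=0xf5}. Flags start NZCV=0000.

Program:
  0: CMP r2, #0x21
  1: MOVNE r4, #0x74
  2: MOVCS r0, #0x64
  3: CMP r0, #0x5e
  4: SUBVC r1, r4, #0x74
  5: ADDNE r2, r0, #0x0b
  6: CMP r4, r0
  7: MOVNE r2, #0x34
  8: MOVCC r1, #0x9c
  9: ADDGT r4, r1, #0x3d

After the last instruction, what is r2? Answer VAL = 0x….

VAL = 0x34

[0] flags=1000 → (cmp)
[1] flags=1000 NE?T → r4=0x74
[2] flags=1000 CS?F → skip
[3] flags=1000 → (cmp)
[4] flags=1000 VC?T → r1=0x00
[5] flags=1000 NE?T → r2=0x5b
[6] flags=0010 → (cmp)
[7] flags=0010 NE?T → r2=0x34
[8] flags=0010 CC?F → skip
[9] flags=0010 GT?T → r4=0x3d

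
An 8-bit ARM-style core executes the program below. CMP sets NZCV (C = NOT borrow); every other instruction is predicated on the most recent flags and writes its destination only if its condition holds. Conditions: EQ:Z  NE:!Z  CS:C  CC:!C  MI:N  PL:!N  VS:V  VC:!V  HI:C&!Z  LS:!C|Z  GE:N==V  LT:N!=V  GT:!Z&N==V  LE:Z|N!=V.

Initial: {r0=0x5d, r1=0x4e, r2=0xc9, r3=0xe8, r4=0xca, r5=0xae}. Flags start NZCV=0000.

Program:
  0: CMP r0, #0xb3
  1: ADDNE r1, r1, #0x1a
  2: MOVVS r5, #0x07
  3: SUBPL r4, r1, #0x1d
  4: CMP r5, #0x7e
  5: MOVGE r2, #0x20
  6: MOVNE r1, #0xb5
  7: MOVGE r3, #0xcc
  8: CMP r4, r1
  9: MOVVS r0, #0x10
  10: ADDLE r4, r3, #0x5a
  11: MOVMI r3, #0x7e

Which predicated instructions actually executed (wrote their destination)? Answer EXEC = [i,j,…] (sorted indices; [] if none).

EXEC = [1,2,6]

0: ✓ CMP  NZCV=1001
1: ✓ ADDNE  r1←0x68
2: ✓ MOVVS  r5←0x07
3: · SUBPL
4: ✓ CMP  NZCV=1000
5: · MOVGE
6: ✓ MOVNE  r1←0xb5
7: · MOVGE
8: ✓ CMP  NZCV=0010
9: · MOVVS
10: · ADDLE
11: · MOVMI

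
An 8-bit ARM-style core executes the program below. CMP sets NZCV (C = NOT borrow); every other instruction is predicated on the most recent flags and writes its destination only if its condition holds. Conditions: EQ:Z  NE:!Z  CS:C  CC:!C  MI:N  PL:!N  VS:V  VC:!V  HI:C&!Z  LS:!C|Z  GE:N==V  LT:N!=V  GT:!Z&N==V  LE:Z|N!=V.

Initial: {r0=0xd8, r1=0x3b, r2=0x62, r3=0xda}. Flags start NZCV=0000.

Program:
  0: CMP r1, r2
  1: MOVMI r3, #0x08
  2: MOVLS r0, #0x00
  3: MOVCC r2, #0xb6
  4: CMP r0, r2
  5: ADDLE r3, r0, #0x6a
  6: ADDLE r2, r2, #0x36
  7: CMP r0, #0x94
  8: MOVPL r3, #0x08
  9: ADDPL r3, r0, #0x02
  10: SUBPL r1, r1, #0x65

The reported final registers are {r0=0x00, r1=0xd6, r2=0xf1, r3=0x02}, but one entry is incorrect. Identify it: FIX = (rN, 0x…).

FIX = (r2, 0xb6)

[0] flags=1000 → (cmp)
[1] flags=1000 MI?T → r3=0x08
[2] flags=1000 LS?T → r0=0x00
[3] flags=1000 CC?T → r2=0xb6
[4] flags=0000 → (cmp)
[5] flags=0000 LE?F → skip
[6] flags=0000 LE?F → skip
[7] flags=0000 → (cmp)
[8] flags=0000 PL?T → r3=0x08
[9] flags=0000 PL?T → r3=0x02
[10] flags=0000 PL?T → r1=0xd6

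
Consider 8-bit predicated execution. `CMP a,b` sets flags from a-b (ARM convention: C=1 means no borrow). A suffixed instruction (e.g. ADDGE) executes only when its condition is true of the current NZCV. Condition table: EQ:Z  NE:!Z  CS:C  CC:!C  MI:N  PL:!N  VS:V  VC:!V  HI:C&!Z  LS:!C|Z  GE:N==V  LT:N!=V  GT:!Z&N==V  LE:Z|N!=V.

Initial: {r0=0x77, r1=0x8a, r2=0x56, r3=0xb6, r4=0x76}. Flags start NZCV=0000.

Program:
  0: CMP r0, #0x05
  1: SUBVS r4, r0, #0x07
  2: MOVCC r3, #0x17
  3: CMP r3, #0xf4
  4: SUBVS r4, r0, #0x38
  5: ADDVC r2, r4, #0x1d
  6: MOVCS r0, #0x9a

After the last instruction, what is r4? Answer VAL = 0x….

[0] flags=0010 → (cmp)
[1] flags=0010 VS?F → skip
[2] flags=0010 CC?F → skip
[3] flags=1000 → (cmp)
[4] flags=1000 VS?F → skip
[5] flags=1000 VC?T → r2=0x93
[6] flags=1000 CS?F → skip

VAL = 0x76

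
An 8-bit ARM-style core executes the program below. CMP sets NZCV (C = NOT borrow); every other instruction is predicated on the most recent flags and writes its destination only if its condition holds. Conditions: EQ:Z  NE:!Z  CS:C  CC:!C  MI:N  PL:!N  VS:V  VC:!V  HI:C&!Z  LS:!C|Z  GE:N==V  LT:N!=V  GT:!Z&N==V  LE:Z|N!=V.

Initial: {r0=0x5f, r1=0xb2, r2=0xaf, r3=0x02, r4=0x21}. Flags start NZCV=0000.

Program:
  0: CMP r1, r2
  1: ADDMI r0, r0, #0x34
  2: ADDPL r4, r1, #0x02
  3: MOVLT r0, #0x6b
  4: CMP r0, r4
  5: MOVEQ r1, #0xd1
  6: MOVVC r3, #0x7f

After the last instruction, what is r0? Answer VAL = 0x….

[0] flags=0010 → (cmp)
[1] flags=0010 MI?F → skip
[2] flags=0010 PL?T → r4=0xb4
[3] flags=0010 LT?F → skip
[4] flags=1001 → (cmp)
[5] flags=1001 EQ?F → skip
[6] flags=1001 VC?F → skip

VAL = 0x5f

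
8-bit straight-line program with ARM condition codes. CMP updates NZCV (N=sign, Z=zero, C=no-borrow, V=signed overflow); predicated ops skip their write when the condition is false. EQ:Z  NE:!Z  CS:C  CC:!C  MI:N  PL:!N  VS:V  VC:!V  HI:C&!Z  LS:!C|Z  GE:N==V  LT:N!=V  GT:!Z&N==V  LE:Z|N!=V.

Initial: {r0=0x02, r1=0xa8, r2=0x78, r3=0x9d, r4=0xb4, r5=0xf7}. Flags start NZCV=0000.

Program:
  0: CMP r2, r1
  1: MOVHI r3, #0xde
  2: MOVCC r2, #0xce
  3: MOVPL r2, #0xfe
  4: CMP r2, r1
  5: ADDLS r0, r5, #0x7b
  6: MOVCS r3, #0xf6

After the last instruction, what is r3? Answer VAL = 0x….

0: ✓ CMP  NZCV=1001
1: · MOVHI
2: ✓ MOVCC  r2←0xce
3: · MOVPL
4: ✓ CMP  NZCV=0010
5: · ADDLS
6: ✓ MOVCS  r3←0xf6

VAL = 0xf6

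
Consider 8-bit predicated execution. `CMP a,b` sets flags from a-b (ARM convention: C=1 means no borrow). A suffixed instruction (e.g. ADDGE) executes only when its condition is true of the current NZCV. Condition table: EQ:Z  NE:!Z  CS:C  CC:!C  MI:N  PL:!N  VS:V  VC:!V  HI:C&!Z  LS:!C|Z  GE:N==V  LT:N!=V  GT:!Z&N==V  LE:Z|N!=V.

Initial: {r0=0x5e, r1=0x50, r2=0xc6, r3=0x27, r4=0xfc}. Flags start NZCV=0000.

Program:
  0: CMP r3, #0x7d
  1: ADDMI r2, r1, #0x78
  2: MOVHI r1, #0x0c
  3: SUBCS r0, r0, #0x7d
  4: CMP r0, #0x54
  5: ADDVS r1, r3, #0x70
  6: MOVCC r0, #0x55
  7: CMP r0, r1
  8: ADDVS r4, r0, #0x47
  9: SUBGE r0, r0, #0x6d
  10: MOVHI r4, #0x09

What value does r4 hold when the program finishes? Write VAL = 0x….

VAL = 0x09

[0] flags=1000 → (cmp)
[1] flags=1000 MI?T → r2=0xc8
[2] flags=1000 HI?F → skip
[3] flags=1000 CS?F → skip
[4] flags=0010 → (cmp)
[5] flags=0010 VS?F → skip
[6] flags=0010 CC?F → skip
[7] flags=0010 → (cmp)
[8] flags=0010 VS?F → skip
[9] flags=0010 GE?T → r0=0xf1
[10] flags=0010 HI?T → r4=0x09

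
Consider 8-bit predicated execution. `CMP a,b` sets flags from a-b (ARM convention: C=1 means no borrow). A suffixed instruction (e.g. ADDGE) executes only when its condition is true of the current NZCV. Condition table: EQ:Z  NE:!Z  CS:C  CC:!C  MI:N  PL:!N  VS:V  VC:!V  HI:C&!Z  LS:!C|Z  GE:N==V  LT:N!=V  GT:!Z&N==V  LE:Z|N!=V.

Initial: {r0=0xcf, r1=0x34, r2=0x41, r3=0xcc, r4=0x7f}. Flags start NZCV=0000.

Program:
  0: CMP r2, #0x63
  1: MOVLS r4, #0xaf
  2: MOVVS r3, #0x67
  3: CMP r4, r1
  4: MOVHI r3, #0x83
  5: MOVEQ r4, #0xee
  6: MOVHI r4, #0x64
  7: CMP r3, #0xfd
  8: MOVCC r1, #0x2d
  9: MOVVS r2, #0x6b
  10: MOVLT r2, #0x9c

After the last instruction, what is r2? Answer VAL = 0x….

0: ✓ CMP  NZCV=1000
1: ✓ MOVLS  r4←0xaf
2: · MOVVS
3: ✓ CMP  NZCV=0011
4: ✓ MOVHI  r3←0x83
5: · MOVEQ
6: ✓ MOVHI  r4←0x64
7: ✓ CMP  NZCV=1000
8: ✓ MOVCC  r1←0x2d
9: · MOVVS
10: ✓ MOVLT  r2←0x9c

VAL = 0x9c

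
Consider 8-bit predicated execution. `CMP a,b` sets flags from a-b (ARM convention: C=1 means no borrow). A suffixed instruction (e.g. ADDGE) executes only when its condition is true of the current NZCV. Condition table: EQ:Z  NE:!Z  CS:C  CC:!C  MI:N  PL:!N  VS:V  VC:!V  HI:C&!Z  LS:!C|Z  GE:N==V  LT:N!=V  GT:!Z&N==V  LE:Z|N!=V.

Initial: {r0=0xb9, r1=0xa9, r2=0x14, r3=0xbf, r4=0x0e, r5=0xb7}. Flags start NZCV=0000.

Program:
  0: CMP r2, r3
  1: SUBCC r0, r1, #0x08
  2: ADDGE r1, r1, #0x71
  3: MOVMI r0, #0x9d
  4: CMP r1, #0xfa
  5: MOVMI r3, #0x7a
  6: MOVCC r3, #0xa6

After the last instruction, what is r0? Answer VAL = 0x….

VAL = 0xa1

[0] flags=0000 → (cmp)
[1] flags=0000 CC?T → r0=0xa1
[2] flags=0000 GE?T → r1=0x1a
[3] flags=0000 MI?F → skip
[4] flags=0000 → (cmp)
[5] flags=0000 MI?F → skip
[6] flags=0000 CC?T → r3=0xa6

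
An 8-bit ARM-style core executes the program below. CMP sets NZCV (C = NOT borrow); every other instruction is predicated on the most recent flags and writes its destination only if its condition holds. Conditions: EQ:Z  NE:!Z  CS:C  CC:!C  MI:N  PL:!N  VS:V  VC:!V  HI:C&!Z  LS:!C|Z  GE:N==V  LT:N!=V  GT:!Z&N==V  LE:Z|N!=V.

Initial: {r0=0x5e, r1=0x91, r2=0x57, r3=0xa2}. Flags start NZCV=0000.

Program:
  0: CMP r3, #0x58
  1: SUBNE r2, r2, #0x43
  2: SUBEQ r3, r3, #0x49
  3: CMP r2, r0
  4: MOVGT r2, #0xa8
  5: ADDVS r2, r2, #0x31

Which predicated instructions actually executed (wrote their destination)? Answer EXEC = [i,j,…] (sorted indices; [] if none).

EXEC = [1]

0: ✓ CMP  NZCV=0011
1: ✓ SUBNE  r2←0x14
2: · SUBEQ
3: ✓ CMP  NZCV=1000
4: · MOVGT
5: · ADDVS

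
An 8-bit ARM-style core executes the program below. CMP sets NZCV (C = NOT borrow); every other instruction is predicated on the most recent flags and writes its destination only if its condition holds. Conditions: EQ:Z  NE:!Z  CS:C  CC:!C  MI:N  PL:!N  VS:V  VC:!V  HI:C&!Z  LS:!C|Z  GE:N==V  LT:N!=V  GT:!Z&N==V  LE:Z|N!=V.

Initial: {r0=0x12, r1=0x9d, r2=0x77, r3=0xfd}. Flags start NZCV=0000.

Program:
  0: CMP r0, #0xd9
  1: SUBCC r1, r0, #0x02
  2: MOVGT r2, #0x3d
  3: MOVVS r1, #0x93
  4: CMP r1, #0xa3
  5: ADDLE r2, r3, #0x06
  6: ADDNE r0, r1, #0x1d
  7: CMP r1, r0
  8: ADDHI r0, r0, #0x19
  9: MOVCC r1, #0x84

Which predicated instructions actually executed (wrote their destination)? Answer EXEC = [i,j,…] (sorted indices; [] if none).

0: ✓ CMP  NZCV=0000
1: ✓ SUBCC  r1←0x10
2: ✓ MOVGT  r2←0x3d
3: · MOVVS
4: ✓ CMP  NZCV=0000
5: · ADDLE
6: ✓ ADDNE  r0←0x2d
7: ✓ CMP  NZCV=1000
8: · ADDHI
9: ✓ MOVCC  r1←0x84

EXEC = [1,2,6,9]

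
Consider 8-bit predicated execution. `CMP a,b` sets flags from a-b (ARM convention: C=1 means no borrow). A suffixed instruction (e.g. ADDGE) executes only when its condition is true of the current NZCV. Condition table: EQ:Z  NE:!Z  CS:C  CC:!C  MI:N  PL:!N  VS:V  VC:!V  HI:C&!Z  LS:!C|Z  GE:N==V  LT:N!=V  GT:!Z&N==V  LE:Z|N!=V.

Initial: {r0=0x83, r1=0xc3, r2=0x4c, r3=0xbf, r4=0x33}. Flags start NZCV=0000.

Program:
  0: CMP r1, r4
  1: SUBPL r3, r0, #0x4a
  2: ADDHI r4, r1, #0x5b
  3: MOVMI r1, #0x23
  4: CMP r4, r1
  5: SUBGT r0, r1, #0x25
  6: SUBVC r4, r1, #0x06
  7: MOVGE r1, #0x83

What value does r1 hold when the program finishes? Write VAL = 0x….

0: ✓ CMP  NZCV=1010
1: · SUBPL
2: ✓ ADDHI  r4←0x1e
3: ✓ MOVMI  r1←0x23
4: ✓ CMP  NZCV=1000
5: · SUBGT
6: ✓ SUBVC  r4←0x1d
7: · MOVGE

VAL = 0x23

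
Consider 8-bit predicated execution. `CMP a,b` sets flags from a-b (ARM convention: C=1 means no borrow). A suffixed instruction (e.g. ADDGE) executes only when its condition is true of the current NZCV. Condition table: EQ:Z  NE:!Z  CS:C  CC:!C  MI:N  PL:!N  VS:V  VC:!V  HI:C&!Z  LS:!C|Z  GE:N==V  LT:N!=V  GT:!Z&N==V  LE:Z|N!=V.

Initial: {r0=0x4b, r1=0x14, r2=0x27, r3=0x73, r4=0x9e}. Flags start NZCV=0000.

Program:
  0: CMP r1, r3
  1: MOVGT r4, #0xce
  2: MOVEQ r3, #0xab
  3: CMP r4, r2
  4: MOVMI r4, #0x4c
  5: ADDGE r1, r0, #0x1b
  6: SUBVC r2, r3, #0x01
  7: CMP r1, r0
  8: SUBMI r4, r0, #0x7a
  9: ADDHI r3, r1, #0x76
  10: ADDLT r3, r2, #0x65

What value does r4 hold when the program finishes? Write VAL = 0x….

[0] flags=1000 → (cmp)
[1] flags=1000 GT?F → skip
[2] flags=1000 EQ?F → skip
[3] flags=0011 → (cmp)
[4] flags=0011 MI?F → skip
[5] flags=0011 GE?F → skip
[6] flags=0011 VC?F → skip
[7] flags=1000 → (cmp)
[8] flags=1000 MI?T → r4=0xd1
[9] flags=1000 HI?F → skip
[10] flags=1000 LT?T → r3=0x8c

VAL = 0xd1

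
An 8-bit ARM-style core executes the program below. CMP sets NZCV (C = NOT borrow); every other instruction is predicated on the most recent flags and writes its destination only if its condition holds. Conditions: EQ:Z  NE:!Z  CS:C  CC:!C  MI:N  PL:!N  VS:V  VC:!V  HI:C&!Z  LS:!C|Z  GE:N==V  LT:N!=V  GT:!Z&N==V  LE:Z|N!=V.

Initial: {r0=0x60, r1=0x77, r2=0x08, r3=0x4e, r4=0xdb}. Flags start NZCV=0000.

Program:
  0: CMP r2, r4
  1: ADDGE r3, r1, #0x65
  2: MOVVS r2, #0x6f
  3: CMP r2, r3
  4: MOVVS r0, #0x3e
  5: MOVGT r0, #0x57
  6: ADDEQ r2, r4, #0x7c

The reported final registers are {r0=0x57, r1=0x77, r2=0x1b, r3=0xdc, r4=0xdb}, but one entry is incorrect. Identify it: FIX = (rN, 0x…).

0: ✓ CMP  NZCV=0000
1: ✓ ADDGE  r3←0xdc
2: · MOVVS
3: ✓ CMP  NZCV=0000
4: · MOVVS
5: ✓ MOVGT  r0←0x57
6: · ADDEQ

FIX = (r2, 0x08)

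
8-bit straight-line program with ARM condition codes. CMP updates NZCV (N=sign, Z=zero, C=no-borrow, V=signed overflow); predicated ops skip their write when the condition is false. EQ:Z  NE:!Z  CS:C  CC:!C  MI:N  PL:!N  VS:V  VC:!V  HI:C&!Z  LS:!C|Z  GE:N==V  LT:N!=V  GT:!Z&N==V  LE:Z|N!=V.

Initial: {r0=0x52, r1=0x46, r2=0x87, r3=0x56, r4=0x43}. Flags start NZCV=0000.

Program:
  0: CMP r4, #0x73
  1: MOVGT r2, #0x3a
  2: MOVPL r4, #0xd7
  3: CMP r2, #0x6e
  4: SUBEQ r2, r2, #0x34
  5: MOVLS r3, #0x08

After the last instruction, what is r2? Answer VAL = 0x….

VAL = 0x87

[0] flags=1000 → (cmp)
[1] flags=1000 GT?F → skip
[2] flags=1000 PL?F → skip
[3] flags=0011 → (cmp)
[4] flags=0011 EQ?F → skip
[5] flags=0011 LS?F → skip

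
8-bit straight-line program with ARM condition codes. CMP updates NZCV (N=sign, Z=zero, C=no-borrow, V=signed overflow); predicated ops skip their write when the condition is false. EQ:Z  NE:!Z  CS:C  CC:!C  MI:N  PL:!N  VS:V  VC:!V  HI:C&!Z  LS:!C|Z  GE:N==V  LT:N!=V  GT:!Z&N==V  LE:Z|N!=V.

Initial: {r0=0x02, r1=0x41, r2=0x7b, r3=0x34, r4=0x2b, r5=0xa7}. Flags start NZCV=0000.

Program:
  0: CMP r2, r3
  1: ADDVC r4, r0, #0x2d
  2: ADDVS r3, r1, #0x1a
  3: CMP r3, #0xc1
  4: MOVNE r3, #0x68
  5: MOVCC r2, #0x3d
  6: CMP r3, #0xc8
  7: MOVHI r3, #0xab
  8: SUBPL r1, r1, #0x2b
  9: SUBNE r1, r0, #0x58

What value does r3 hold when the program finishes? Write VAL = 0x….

[0] flags=0010 → (cmp)
[1] flags=0010 VC?T → r4=0x2f
[2] flags=0010 VS?F → skip
[3] flags=0000 → (cmp)
[4] flags=0000 NE?T → r3=0x68
[5] flags=0000 CC?T → r2=0x3d
[6] flags=1001 → (cmp)
[7] flags=1001 HI?F → skip
[8] flags=1001 PL?F → skip
[9] flags=1001 NE?T → r1=0xaa

VAL = 0x68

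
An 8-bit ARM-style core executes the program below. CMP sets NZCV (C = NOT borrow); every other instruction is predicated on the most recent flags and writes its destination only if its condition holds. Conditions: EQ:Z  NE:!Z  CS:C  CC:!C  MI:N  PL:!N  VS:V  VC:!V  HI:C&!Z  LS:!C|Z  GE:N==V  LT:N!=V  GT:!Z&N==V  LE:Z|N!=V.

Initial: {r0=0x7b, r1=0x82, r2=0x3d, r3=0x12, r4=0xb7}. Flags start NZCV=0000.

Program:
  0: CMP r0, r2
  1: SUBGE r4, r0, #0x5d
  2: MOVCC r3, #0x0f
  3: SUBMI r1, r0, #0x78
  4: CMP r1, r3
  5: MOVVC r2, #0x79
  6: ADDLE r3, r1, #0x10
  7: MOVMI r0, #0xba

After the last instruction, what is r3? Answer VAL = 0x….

VAL = 0x92

[0] flags=0010 → (cmp)
[1] flags=0010 GE?T → r4=0x1e
[2] flags=0010 CC?F → skip
[3] flags=0010 MI?F → skip
[4] flags=0011 → (cmp)
[5] flags=0011 VC?F → skip
[6] flags=0011 LE?T → r3=0x92
[7] flags=0011 MI?F → skip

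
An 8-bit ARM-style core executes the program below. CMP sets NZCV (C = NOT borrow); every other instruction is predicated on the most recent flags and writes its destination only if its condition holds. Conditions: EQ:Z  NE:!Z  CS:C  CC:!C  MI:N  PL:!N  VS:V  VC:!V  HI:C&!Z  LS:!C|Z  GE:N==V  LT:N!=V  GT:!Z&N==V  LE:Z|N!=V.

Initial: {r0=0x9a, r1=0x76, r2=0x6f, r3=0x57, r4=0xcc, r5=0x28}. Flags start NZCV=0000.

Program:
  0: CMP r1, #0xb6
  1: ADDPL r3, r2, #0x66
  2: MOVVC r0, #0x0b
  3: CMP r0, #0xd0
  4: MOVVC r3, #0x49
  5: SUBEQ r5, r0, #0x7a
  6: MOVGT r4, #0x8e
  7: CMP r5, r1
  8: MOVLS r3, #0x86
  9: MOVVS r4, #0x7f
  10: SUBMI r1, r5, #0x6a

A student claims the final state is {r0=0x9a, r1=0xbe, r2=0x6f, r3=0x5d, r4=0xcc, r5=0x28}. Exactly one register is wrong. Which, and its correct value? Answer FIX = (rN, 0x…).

0: ✓ CMP  NZCV=1001
1: · ADDPL
2: · MOVVC
3: ✓ CMP  NZCV=1000
4: ✓ MOVVC  r3←0x49
5: · SUBEQ
6: · MOVGT
7: ✓ CMP  NZCV=1000
8: ✓ MOVLS  r3←0x86
9: · MOVVS
10: ✓ SUBMI  r1←0xbe

FIX = (r3, 0x86)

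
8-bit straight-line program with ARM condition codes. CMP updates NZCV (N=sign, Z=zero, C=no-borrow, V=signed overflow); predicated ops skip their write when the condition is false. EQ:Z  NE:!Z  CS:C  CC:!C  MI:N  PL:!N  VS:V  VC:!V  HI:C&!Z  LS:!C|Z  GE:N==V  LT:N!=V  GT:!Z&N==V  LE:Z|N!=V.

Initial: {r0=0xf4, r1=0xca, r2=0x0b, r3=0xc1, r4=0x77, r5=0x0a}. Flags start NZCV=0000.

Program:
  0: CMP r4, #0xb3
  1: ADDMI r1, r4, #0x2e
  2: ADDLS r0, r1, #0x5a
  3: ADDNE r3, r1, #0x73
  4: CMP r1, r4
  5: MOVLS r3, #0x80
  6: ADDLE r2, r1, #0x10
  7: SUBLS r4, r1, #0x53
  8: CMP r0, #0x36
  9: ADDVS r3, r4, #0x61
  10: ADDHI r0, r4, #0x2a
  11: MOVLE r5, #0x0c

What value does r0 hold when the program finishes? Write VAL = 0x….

0: ✓ CMP  NZCV=1001
1: ✓ ADDMI  r1←0xa5
2: ✓ ADDLS  r0←0xff
3: ✓ ADDNE  r3←0x18
4: ✓ CMP  NZCV=0011
5: · MOVLS
6: ✓ ADDLE  r2←0xb5
7: · SUBLS
8: ✓ CMP  NZCV=1010
9: · ADDVS
10: ✓ ADDHI  r0←0xa1
11: ✓ MOVLE  r5←0x0c

VAL = 0xa1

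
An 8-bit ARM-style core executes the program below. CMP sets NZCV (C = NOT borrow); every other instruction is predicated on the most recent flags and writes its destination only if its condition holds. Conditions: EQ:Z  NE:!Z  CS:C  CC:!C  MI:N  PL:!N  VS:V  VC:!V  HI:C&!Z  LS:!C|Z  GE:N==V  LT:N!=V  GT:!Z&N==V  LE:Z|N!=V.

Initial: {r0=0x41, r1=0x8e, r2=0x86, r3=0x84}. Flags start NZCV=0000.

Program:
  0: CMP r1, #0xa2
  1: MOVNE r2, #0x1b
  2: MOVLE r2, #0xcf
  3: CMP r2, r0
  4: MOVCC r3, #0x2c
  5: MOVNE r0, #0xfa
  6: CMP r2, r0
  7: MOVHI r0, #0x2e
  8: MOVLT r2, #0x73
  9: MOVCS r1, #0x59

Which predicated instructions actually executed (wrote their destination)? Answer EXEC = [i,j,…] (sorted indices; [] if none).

EXEC = [1,2,5,8]

0: ✓ CMP  NZCV=1000
1: ✓ MOVNE  r2←0x1b
2: ✓ MOVLE  r2←0xcf
3: ✓ CMP  NZCV=1010
4: · MOVCC
5: ✓ MOVNE  r0←0xfa
6: ✓ CMP  NZCV=1000
7: · MOVHI
8: ✓ MOVLT  r2←0x73
9: · MOVCS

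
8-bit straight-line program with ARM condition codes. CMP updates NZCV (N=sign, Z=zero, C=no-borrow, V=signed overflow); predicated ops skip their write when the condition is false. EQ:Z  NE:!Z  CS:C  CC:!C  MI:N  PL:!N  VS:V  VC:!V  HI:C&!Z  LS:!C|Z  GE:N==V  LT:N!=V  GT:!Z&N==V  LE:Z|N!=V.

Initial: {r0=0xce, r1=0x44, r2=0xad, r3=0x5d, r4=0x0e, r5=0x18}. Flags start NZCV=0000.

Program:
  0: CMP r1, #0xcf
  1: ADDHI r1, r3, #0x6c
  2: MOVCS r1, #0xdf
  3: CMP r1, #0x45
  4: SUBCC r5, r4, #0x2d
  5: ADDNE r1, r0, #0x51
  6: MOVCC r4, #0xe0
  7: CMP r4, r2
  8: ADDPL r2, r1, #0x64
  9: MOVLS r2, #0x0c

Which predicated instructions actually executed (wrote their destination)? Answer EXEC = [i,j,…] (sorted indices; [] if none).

EXEC = [4,5,6,8]

0: ✓ CMP  NZCV=0000
1: · ADDHI
2: · MOVCS
3: ✓ CMP  NZCV=1000
4: ✓ SUBCC  r5←0xe1
5: ✓ ADDNE  r1←0x1f
6: ✓ MOVCC  r4←0xe0
7: ✓ CMP  NZCV=0010
8: ✓ ADDPL  r2←0x83
9: · MOVLS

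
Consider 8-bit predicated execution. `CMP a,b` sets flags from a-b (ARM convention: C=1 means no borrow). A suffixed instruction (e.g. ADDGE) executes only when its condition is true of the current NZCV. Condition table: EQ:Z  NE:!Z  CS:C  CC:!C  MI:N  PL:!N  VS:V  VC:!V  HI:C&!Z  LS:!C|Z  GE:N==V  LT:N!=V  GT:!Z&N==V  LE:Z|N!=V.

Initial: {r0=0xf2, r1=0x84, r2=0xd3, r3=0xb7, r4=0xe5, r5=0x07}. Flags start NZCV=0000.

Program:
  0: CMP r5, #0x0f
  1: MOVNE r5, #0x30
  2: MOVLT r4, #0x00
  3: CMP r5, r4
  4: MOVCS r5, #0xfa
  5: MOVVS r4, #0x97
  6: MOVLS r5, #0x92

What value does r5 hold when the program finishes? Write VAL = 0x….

[0] flags=1000 → (cmp)
[1] flags=1000 NE?T → r5=0x30
[2] flags=1000 LT?T → r4=0x00
[3] flags=0010 → (cmp)
[4] flags=0010 CS?T → r5=0xfa
[5] flags=0010 VS?F → skip
[6] flags=0010 LS?F → skip

VAL = 0xfa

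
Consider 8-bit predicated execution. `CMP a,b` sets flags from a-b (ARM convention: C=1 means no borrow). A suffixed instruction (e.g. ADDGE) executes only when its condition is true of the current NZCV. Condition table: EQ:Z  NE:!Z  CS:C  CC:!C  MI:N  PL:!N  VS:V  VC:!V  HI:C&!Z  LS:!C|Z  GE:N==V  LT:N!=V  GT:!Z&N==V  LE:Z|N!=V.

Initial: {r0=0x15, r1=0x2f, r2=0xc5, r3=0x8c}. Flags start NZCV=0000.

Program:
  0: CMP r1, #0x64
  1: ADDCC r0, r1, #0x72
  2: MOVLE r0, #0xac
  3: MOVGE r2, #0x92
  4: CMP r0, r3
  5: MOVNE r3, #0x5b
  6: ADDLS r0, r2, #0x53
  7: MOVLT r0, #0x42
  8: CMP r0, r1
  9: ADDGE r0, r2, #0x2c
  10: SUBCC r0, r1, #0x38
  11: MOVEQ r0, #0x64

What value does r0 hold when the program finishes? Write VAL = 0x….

[0] flags=1000 → (cmp)
[1] flags=1000 CC?T → r0=0xa1
[2] flags=1000 LE?T → r0=0xac
[3] flags=1000 GE?F → skip
[4] flags=0010 → (cmp)
[5] flags=0010 NE?T → r3=0x5b
[6] flags=0010 LS?F → skip
[7] flags=0010 LT?F → skip
[8] flags=0011 → (cmp)
[9] flags=0011 GE?F → skip
[10] flags=0011 CC?F → skip
[11] flags=0011 EQ?F → skip

VAL = 0xac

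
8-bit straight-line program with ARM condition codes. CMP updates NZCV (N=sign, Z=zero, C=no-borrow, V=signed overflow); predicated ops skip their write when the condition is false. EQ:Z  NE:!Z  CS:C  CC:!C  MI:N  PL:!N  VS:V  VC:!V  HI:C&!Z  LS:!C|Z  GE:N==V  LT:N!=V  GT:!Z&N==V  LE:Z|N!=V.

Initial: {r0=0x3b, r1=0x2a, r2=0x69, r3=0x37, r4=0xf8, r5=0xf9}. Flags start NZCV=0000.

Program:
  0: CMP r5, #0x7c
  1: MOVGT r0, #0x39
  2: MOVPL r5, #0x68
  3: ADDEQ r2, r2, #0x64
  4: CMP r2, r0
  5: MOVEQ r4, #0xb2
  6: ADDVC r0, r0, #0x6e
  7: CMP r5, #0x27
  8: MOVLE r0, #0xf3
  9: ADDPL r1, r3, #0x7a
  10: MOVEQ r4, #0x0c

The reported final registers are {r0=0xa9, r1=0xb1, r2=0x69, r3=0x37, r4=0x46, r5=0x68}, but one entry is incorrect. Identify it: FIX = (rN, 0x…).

FIX = (r4, 0xf8)

[0] flags=0011 → (cmp)
[1] flags=0011 GT?F → skip
[2] flags=0011 PL?T → r5=0x68
[3] flags=0011 EQ?F → skip
[4] flags=0010 → (cmp)
[5] flags=0010 EQ?F → skip
[6] flags=0010 VC?T → r0=0xa9
[7] flags=0010 → (cmp)
[8] flags=0010 LE?F → skip
[9] flags=0010 PL?T → r1=0xb1
[10] flags=0010 EQ?F → skip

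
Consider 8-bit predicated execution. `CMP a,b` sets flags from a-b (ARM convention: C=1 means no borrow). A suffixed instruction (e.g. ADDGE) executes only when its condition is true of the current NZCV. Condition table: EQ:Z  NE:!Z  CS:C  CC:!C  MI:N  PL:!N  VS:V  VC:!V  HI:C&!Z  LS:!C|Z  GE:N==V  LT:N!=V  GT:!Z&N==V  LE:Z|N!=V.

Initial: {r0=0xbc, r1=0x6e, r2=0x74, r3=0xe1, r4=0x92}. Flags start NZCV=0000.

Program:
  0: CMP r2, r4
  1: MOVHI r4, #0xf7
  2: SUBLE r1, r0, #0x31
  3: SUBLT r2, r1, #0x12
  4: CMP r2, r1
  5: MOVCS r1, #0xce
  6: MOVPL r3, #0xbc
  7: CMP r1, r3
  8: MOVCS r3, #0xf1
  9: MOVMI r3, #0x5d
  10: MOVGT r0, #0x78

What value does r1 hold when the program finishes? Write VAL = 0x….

VAL = 0xce

[0] flags=1001 → (cmp)
[1] flags=1001 HI?F → skip
[2] flags=1001 LE?F → skip
[3] flags=1001 LT?F → skip
[4] flags=0010 → (cmp)
[5] flags=0010 CS?T → r1=0xce
[6] flags=0010 PL?T → r3=0xbc
[7] flags=0010 → (cmp)
[8] flags=0010 CS?T → r3=0xf1
[9] flags=0010 MI?F → skip
[10] flags=0010 GT?T → r0=0x78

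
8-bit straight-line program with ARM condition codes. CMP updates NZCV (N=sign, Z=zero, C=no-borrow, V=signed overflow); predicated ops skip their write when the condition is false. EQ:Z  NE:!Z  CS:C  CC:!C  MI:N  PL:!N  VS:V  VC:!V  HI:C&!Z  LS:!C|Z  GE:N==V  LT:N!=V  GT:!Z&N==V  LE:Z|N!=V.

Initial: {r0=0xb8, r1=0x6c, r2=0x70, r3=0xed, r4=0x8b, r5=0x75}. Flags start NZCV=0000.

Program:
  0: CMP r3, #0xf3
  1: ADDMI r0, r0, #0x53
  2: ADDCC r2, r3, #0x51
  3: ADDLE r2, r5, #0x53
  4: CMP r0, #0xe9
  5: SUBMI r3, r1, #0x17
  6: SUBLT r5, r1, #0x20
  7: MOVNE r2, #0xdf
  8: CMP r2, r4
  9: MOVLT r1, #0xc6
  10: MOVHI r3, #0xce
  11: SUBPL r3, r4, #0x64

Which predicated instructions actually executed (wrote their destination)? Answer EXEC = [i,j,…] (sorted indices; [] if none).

0: ✓ CMP  NZCV=1000
1: ✓ ADDMI  r0←0x0b
2: ✓ ADDCC  r2←0x3e
3: ✓ ADDLE  r2←0xc8
4: ✓ CMP  NZCV=0000
5: · SUBMI
6: · SUBLT
7: ✓ MOVNE  r2←0xdf
8: ✓ CMP  NZCV=0010
9: · MOVLT
10: ✓ MOVHI  r3←0xce
11: ✓ SUBPL  r3←0x27

EXEC = [1,2,3,7,10,11]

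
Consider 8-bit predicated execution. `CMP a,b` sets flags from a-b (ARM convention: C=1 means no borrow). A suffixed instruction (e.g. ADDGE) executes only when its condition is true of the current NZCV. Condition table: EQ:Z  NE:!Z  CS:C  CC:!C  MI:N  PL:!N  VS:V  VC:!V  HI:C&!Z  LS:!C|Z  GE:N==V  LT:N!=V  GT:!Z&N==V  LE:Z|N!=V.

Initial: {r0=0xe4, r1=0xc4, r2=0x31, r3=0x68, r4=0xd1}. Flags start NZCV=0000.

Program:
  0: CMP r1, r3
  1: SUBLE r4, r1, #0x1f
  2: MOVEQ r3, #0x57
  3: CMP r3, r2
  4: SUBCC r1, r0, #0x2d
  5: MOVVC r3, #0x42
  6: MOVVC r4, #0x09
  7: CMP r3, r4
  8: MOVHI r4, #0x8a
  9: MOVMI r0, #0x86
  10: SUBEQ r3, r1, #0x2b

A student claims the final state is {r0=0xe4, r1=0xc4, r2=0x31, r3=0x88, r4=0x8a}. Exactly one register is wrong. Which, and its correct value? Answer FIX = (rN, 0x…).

FIX = (r3, 0x42)

0: ✓ CMP  NZCV=0011
1: ✓ SUBLE  r4←0xa5
2: · MOVEQ
3: ✓ CMP  NZCV=0010
4: · SUBCC
5: ✓ MOVVC  r3←0x42
6: ✓ MOVVC  r4←0x09
7: ✓ CMP  NZCV=0010
8: ✓ MOVHI  r4←0x8a
9: · MOVMI
10: · SUBEQ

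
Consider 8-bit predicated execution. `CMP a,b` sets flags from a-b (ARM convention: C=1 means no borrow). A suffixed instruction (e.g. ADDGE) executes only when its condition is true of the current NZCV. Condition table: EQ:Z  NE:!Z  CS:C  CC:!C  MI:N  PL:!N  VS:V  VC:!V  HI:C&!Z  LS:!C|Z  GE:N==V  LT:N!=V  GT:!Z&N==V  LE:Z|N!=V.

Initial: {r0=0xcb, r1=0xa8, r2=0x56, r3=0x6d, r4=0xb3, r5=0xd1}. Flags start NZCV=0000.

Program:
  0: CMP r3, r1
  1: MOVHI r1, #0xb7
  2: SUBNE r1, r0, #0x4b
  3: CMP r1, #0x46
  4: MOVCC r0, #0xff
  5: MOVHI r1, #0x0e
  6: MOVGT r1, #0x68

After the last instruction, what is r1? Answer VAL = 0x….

VAL = 0x0e

[0] flags=1001 → (cmp)
[1] flags=1001 HI?F → skip
[2] flags=1001 NE?T → r1=0x80
[3] flags=0011 → (cmp)
[4] flags=0011 CC?F → skip
[5] flags=0011 HI?T → r1=0x0e
[6] flags=0011 GT?F → skip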